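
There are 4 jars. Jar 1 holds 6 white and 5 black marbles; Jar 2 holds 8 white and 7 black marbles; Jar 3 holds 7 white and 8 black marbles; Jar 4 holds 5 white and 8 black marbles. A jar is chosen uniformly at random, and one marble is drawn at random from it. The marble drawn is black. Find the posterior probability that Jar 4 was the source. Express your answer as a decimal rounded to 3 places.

Posterior probability ≈ 0.297

Tabulate prior·likelihood by source: [1] prior 0.25, lik 0.4545, product 0.1136; [2] prior 0.25, lik 0.4667, product 0.1167; [3] prior 0.25, lik 0.5333, product 0.1333; [4] prior 0.25, lik 0.6154, product 0.1538.
Normalizing constant = 0.51748; the posterior for Jar 4 is its product over the sum, 0.1538/0.51748 = 0.297.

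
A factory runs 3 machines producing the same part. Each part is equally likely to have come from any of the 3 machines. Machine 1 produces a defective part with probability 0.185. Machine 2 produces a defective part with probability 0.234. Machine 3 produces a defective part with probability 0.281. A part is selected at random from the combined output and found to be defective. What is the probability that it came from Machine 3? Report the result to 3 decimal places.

P(defective|M1) = 0.185; P(defective|M2) = 0.234; P(defective|M3) = 0.281.
Prior × likelihood for each source: 0.333333·0.185=0.06167, 0.333333·0.234=0.07800, 0.333333·0.281=0.09367. Summing gives P(defective) = 0.23333.
P(Machine 3 | defective) = 0.09367 / 0.23333 = 0.401.

Posterior probability ≈ 0.401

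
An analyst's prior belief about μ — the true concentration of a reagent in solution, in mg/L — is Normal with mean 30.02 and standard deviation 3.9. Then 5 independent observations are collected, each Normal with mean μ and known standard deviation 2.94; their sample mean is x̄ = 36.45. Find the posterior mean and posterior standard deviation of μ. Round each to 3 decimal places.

Posterior mean ≈ 35.794; posterior SD ≈ 1.246

Prior precision 1/τ₀² = 1/3.9² = 0.0657462; data precision n/σ² = 5/2.94² = 0.578463.
Posterior precision = 0.0657462 + 0.578463 = 0.644209, giving posterior SD = 1/√0.644209 = 1.246.
Posterior mean = (0.0657462·30.02 + 0.578463·36.45) / 0.644209 = 35.794.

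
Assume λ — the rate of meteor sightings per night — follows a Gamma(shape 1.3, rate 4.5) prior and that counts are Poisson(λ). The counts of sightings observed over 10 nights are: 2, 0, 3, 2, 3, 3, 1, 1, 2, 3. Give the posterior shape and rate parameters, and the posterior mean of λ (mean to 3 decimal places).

Total count ∑xᵢ = 20 over n = 10 nights.
Gamma is conjugate to the Poisson likelihood: posterior is Gamma(shape = 1.3+20 = 21.3, rate = 4.5+10 = 14.5).
E[λ | data] = 21.3/14.5 = 1.469.

Posterior: Gamma(shape=21.3, rate=14.5); mean ≈ 1.469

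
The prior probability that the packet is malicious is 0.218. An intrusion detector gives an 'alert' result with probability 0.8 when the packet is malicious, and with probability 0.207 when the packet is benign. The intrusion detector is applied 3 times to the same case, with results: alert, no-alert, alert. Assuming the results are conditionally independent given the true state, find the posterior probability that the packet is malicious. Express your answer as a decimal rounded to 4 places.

Posterior P(H) ≈ 0.5122

With H the event that the packet is malicious, the joint likelihood of the observed sequence is P(data|H) = 0.8·0.2·0.8 = 0.12800 and P(data|¬H) = 0.207·0.793·0.207 = 0.033979.
Bayes: P(H|data) = 0.218·0.12800 / (0.218·0.12800 + 0.782·0.033979) = 0.027904/0.054476 = 0.5122.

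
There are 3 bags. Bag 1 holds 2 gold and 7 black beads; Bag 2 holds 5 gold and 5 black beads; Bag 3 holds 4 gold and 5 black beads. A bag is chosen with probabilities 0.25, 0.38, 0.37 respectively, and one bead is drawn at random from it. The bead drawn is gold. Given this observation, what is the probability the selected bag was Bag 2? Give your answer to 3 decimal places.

Tabulate prior·likelihood by source: [1] prior 0.25, lik 0.2222, product 0.05556; [2] prior 0.38, lik 0.5, product 0.1900; [3] prior 0.37, lik 0.4444, product 0.1644.
Normalizing constant = 0.41000; the posterior for Bag 2 is its product over the sum, 0.1900/0.41000 = 0.463.

Posterior probability ≈ 0.463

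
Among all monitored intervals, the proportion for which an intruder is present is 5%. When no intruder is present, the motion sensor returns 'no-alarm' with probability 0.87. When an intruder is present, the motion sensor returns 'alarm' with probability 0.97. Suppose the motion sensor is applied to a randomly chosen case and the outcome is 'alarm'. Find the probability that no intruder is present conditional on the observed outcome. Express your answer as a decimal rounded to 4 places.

Let H be the event that an intruder is present. P(H) = 0.05, so P(¬H) = 0.95. With E the 'alarm' result, P(E|H) = 0.97 and P(E|¬H) = 0.13.
P(E) = 0.97·0.05 + 0.13·0.95 = 0.048500 + 0.12350 = 0.17200.
By Bayes' theorem, P(H|E) = 0.048500 / 0.17200 = 0.2820. Hence P(¬H|E) = 1 − 0.2820 = 0.7180.

P(¬H | E) ≈ 0.7180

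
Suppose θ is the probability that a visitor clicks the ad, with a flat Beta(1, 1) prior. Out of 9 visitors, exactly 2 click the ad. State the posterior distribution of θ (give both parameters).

The binomial likelihood is conjugate to the Beta prior: with 2 successes and 7 failures, the posterior is Beta(1+2, 1+7) = Beta(3, 8).

Posterior: Beta(3, 8)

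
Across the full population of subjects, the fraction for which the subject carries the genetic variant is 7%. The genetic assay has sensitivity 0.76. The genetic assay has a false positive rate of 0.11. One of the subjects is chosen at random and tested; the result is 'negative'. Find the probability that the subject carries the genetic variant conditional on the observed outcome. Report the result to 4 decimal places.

P(H | E) ≈ 0.0199

Write H for 'the subject carries the genetic variant'. Prior odds H:¬H = 0.07/0.93 = 0.075269. For the 'negative' outcome, the likelihood ratio is 0.24/0.89 = 0.26966.
Posterior odds = 0.075269 × 0.26966 = 0.020297, so P(H|E) = 0.020297/(1+0.020297) = 0.0199.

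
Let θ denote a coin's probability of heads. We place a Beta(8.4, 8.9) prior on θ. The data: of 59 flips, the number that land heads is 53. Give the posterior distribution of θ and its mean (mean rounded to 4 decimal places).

Posterior: Beta(61.4, 14.9); mean ≈ 0.8047

The binomial likelihood is conjugate to the Beta prior: with 53 successes and 6 failures, the posterior is Beta(8.4+53, 8.9+6) = Beta(61.4, 14.9).
E[θ | data] = 61.4/(61.4+14.9) = 0.8047.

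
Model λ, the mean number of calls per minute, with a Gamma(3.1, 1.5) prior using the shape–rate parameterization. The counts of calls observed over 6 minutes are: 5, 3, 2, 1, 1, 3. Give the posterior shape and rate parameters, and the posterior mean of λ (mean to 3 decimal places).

The Poisson likelihood adds the total count to the shape and the number of exposure periods to the rate. Here ∑xᵢ = 15 and n = 6, so shape 3.1→18.1 and rate 1.5→7.5.
Posterior mean = shape/rate = 18.1/7.5 = 2.413.

Posterior: Gamma(shape=18.1, rate=7.5); mean ≈ 2.413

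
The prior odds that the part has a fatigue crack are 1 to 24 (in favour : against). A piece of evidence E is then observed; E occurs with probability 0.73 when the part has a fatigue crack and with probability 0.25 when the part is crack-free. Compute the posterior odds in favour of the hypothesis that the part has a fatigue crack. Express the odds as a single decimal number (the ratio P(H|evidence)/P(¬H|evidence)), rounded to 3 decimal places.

Posterior odds ≈ 0.122

Prior odds = 1/24 = 0.041667.
Likelihood ratio for E = 0.73/0.25 = 2.9200.
Posterior odds = prior odds × LR = 0.12167.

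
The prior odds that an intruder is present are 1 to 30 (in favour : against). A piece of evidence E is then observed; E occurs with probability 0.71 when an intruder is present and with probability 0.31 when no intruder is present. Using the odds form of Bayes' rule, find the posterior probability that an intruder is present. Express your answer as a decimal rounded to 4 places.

Prior odds = 1/30 = 0.033333.
Likelihood ratio for E = 0.71/0.31 = 2.2903.
Posterior odds = prior odds × LR = 0.076344.
Posterior probability = odds/(1+odds) = 0.076344/1.0763 = 0.0709.

Posterior probability ≈ 0.0709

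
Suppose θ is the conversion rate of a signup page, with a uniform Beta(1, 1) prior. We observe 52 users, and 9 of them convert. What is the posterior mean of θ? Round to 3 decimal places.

The binomial likelihood is conjugate to the Beta prior: with 9 successes and 43 failures, the posterior is Beta(1+9, 1+43) = Beta(10, 44).
Posterior mean = α/(α+β) = 10/54 = 0.185.

Posterior mean ≈ 0.185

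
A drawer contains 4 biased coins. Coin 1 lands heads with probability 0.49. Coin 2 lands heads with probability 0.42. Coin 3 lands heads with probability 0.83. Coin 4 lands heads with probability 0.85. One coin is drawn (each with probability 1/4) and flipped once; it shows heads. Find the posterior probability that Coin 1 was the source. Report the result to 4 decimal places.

Posterior probability ≈ 0.1892

P(heads|C1) = 0.49; P(heads|C2) = 0.42; P(heads|C3) = 0.83; P(heads|C4) = 0.85.
Prior × likelihood for each source: 0.25·0.49=0.1225, 0.25·0.42=0.1050, 0.25·0.83=0.2075, 0.25·0.85=0.2125. Summing gives P(heads) = 0.64750.
P(Coin 1 | heads) = 0.1225 / 0.64750 = 0.1892.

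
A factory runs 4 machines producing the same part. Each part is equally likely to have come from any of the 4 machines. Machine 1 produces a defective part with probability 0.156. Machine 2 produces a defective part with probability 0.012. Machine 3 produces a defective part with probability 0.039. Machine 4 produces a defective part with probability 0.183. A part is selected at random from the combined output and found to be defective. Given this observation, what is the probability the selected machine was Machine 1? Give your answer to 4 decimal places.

Tabulate prior·likelihood by source: [1] prior 0.25, lik 0.156, product 0.03900; [2] prior 0.25, lik 0.012, product 0.003000; [3] prior 0.25, lik 0.039, product 0.009750; [4] prior 0.25, lik 0.183, product 0.04575.
Normalizing constant = 0.097500; the posterior for Machine 1 is its product over the sum, 0.03900/0.097500 = 0.4000.

Posterior probability ≈ 0.4000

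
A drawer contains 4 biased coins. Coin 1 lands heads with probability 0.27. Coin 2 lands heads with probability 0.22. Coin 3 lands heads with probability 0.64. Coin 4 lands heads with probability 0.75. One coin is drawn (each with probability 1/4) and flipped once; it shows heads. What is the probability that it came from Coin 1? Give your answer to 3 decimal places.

Posterior probability ≈ 0.144

P(heads|C1) = 0.27; P(heads|C2) = 0.22; P(heads|C3) = 0.64; P(heads|C4) = 0.75.
Prior × likelihood for each source: 0.25·0.27=0.06750, 0.25·0.22=0.05500, 0.25·0.64=0.1600, 0.25·0.75=0.1875. Summing gives P(heads) = 0.47000.
P(Coin 1 | heads) = 0.06750 / 0.47000 = 0.144.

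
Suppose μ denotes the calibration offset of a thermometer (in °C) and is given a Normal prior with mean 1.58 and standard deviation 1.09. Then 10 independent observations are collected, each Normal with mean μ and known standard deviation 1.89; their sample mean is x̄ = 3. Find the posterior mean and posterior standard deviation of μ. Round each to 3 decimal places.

Prior precision 1/τ₀² = 1/1.09² = 0.841680; data precision n/σ² = 10/1.89² = 2.79947.
Posterior precision = 0.841680 + 2.79947 = 3.64115, giving posterior SD = 1/√3.64115 = 0.524.
Posterior mean = (0.841680·1.58 + 2.79947·3) / 3.64115 = 2.672.

Posterior mean ≈ 2.672; posterior SD ≈ 0.524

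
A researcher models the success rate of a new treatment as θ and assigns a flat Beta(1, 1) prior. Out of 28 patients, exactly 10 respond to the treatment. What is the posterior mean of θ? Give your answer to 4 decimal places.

Observing 10 successes and 18 failures updates Beta(1, 1) by adding the success and failure counts to the two shape parameters: α = 1+10 = 11, β = 1+18 = 19.
Posterior mean = α/(α+β) = 11/30 = 0.3667.

Posterior mean ≈ 0.3667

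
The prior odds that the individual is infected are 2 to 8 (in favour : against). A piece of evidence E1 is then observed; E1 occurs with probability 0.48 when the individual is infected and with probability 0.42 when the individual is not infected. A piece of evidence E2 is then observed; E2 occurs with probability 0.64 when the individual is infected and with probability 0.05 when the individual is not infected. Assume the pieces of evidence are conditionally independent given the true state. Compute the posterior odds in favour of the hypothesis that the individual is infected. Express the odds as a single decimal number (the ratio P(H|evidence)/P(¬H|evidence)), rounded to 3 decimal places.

Prior odds = 2/8 = 0.25000.
Likelihood ratio for E1 = 0.48/0.42 = 1.1429.
Likelihood ratio for E2 = 0.64/0.05 = 12.800.
Posterior odds = prior odds × LR₁ × LR₂ = 3.6571.

Posterior odds ≈ 3.657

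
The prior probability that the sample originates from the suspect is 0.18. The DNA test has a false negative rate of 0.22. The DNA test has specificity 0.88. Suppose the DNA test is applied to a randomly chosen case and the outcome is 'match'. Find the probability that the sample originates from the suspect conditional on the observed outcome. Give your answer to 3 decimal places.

Write H for 'the sample originates from the suspect'. Prior odds H:¬H = 0.18/0.82 = 0.21951. For the 'match' outcome, the likelihood ratio is 0.78/0.12 = 6.5000.
Posterior odds = 0.21951 × 6.5000 = 1.4268, so P(H|E) = 1.4268/(1+1.4268) = 0.588.

P(H | E) ≈ 0.588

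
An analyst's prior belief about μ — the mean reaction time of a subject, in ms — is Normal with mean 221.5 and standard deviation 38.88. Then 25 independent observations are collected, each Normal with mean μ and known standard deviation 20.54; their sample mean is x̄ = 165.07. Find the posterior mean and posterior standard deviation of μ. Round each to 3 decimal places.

With known σ, the Normal prior is conjugate. Weight on the data is w = (n/σ²)/(n/σ² + 1/τ₀²) = 0.0592569/(0.0592569+0.00066153) = 0.98896.
Posterior mean = w·x̄ + (1−w)·μ₀ = 0.98896·165.07 + 0.011040·221.5 = 165.693. Posterior variance = 1/(0.0592569+0.00066153) = 16.6893, so SD = 4.085.

Posterior mean ≈ 165.693; posterior SD ≈ 4.085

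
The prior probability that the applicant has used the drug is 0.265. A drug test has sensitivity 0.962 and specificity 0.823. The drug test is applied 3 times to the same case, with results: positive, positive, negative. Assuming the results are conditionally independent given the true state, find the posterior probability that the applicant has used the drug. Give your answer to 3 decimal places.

Let H be the event that the applicant has used the drug; start with P(H) = 0.265. P('positive'|H) = 0.962, P('positive'|¬H) = 0.177.
Update on result 1 ('positive'): P(H) ← 0.962·0.2650 / (0.962·0.2650 + 0.177·0.7350) = 0.25493/0.38502 = 0.6621.
Update on result 2 ('positive'): P(H) ← 0.962·0.6621 / (0.962·0.6621 + 0.177·0.3379) = 0.63695/0.69676 = 0.9142.
Update on result 3 ('negative'): P(H) ← 0.038·0.9142 / (0.038·0.9142 + 0.823·0.0858) = 0.034738/0.10538 = 0.3296.

Posterior P(H) ≈ 0.330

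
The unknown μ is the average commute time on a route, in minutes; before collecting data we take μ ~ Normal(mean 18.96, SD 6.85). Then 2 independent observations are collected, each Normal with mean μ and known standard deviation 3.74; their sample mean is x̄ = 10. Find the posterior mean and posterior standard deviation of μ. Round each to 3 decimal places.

With known σ, the Normal prior is conjugate. Weight on the data is w = (n/σ²)/(n/σ² + 1/τ₀²) = 0.142984/(0.142984+0.0213117) = 0.87028.
Posterior mean = w·x̄ + (1−w)·μ₀ = 0.87028·10 + 0.12972·18.96 = 11.162. Posterior variance = 1/(0.142984+0.0213117) = 6.08659, so SD = 2.467.

Posterior mean ≈ 11.162; posterior SD ≈ 2.467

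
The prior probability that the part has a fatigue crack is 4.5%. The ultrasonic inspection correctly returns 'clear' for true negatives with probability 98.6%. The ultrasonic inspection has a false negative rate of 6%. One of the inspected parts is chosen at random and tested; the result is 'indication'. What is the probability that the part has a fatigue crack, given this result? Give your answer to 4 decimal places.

Let H be the event that the part has a fatigue crack. P(H) = 0.045, so P(¬H) = 0.955. With E the 'indication' result, P(E|H) = 0.94 and P(E|¬H) = 0.014.
P(E) = 0.94·0.045 + 0.014·0.955 = 0.042300 + 0.013370 = 0.055670.
By Bayes' theorem, P(H|E) = 0.042300 / 0.055670 = 0.7598.

P(H | E) ≈ 0.7598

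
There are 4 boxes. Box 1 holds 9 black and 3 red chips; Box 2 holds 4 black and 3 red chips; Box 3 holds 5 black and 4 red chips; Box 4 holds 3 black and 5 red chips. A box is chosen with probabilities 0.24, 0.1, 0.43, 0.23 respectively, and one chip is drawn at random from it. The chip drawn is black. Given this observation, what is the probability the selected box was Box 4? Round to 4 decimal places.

P(black|Box 1) = 0.75; P(black|Box 2) = 0.5714; P(black|Box 3) = 0.5556; P(black|Box 4) = 0.375.
Prior × likelihood for each source: 0.24·0.75=0.1800, 0.1·0.5714=0.05714, 0.43·0.5556=0.2389, 0.23·0.375=0.08625. Summing gives P(black) = 0.56228.
P(Box 4 | black) = 0.08625 / 0.56228 = 0.1534.

Posterior probability ≈ 0.1534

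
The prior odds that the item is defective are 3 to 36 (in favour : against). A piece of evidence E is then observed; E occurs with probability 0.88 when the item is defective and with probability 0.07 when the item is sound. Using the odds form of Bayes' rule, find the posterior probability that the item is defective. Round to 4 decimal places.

Prior odds = 3/36 = 0.083333. In log-odds, ln(0.083333) = -2.4849.
Add log likelihood ratio: ln(12.571) = 2.5314.
Posterior log-odds = 0.046520, so posterior odds = exp(0.046520) = 1.0476. Converting, P(H|E) = 1.0476/2.0476 = 0.5116.

Posterior probability ≈ 0.5116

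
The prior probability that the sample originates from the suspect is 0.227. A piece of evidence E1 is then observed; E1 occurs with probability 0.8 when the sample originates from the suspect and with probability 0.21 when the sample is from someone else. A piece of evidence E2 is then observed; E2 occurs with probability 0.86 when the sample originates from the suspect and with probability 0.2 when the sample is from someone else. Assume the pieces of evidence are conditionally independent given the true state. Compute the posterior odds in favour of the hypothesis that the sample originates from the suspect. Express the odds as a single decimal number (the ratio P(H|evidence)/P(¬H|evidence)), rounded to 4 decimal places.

Posterior odds ≈ 4.8104

Prior odds = 0.227/(1−0.227) = 0.29366. In log-odds, ln(0.29366) = -1.2253.
Add log likelihood ratios: ln(3.8095) + ln(4.3000) = 2.7961.
Posterior log-odds = 1.5708, so posterior odds = exp(1.5708) = 4.8104.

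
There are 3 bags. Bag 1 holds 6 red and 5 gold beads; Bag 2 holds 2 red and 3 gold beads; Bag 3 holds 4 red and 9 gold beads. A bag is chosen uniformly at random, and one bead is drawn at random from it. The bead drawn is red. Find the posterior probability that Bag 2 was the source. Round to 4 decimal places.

Posterior probability ≈ 0.3192

Tabulate prior·likelihood by source: [1] prior 0.333333, lik 0.5455, product 0.1818; [2] prior 0.333333, lik 0.4, product 0.1333; [3] prior 0.333333, lik 0.3077, product 0.1026.
Normalizing constant = 0.41772; the posterior for Bag 2 is its product over the sum, 0.1333/0.41772 = 0.3192.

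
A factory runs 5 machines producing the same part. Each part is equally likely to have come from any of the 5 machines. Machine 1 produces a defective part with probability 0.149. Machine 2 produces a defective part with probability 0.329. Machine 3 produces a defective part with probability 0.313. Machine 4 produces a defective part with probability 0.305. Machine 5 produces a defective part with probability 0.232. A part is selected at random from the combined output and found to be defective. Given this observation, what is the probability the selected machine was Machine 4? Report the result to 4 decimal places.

Posterior probability ≈ 0.2297

Tabulate prior·likelihood by source: [1] prior 0.2, lik 0.149, product 0.02980; [2] prior 0.2, lik 0.329, product 0.06580; [3] prior 0.2, lik 0.313, product 0.06260; [4] prior 0.2, lik 0.305, product 0.06100; [5] prior 0.2, lik 0.232, product 0.04640.
Normalizing constant = 0.26560; the posterior for Machine 4 is its product over the sum, 0.06100/0.26560 = 0.2297.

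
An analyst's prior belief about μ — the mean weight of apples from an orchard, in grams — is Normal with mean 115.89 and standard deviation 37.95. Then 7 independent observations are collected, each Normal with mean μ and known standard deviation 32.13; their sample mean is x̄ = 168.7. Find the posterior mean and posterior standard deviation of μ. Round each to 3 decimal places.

With known σ, the Normal prior is conjugate. Weight on the data is w = (n/σ²)/(n/σ² + 1/τ₀²) = 0.00678073/(0.00678073+0.00069435) = 0.90711.
Posterior mean = w·x̄ + (1−w)·μ₀ = 0.90711·168.7 + 0.092888·115.89 = 163.795. Posterior variance = 1/(0.00678073+0.00069435) = 133.778, so SD = 11.566.

Posterior mean ≈ 163.795; posterior SD ≈ 11.566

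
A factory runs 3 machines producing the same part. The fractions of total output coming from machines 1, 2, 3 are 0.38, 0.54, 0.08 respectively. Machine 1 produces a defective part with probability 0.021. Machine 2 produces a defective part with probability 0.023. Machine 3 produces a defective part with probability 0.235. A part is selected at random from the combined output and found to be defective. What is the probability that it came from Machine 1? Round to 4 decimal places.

P(defective|M1) = 0.021; P(defective|M2) = 0.023; P(defective|M3) = 0.235.
Prior × likelihood for each source: 0.38·0.021=0.007980, 0.54·0.023=0.01242, 0.08·0.235=0.01880. Summing gives P(defective) = 0.039200.
P(Machine 1 | defective) = 0.007980 / 0.039200 = 0.2036.

Posterior probability ≈ 0.2036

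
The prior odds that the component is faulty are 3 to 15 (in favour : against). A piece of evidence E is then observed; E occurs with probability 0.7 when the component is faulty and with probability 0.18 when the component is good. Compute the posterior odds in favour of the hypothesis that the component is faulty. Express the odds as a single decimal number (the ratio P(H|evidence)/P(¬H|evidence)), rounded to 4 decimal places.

Posterior odds ≈ 0.7778

Prior odds = 3/15 = 0.20000. In log-odds, ln(0.20000) = -1.6094.
Add log likelihood ratio: ln(3.8889) = 1.3581.
Posterior log-odds = -0.25131, so posterior odds = exp(-0.25131) = 0.77778.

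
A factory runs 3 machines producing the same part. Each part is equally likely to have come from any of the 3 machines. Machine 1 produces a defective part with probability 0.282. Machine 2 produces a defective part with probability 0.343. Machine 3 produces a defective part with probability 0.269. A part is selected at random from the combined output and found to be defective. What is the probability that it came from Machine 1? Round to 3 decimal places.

P(defective|M1) = 0.282; P(defective|M2) = 0.343; P(defective|M3) = 0.269.
Prior × likelihood for each source: 0.333333·0.282=0.09400, 0.333333·0.343=0.1143, 0.333333·0.269=0.08967. Summing gives P(defective) = 0.29800.
P(Machine 1 | defective) = 0.09400 / 0.29800 = 0.315.

Posterior probability ≈ 0.315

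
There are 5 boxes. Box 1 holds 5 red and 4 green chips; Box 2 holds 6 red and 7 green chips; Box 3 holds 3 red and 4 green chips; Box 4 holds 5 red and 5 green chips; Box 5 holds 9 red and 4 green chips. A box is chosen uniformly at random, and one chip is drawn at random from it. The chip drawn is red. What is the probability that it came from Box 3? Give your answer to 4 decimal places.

Posterior probability ≈ 0.1625

P(red|Box 1) = 0.5556; P(red|Box 2) = 0.4615; P(red|Box 3) = 0.4286; P(red|Box 4) = 0.5; P(red|Box 5) = 0.6923.
Prior × likelihood for each source: 0.2·0.5556=0.1111, 0.2·0.4615=0.09231, 0.2·0.4286=0.08571, 0.2·0.5=0.1000, 0.2·0.6923=0.1385. Summing gives P(red) = 0.52759.
P(Box 3 | red) = 0.08571 / 0.52759 = 0.1625.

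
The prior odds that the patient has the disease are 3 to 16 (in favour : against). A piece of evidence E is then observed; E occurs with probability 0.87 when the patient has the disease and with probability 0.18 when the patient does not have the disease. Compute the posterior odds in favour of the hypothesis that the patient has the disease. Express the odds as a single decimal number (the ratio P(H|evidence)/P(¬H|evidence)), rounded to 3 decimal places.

Prior odds = 3/16 = 0.18750.
Likelihood ratio for E = 0.87/0.18 = 4.8333.
Posterior odds = prior odds × LR = 0.90625.

Posterior odds ≈ 0.906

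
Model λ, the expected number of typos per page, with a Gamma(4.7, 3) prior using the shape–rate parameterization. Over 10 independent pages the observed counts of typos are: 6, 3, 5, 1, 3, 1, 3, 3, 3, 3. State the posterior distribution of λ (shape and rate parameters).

Posterior: Gamma(shape=35.7, rate=13)

Total count ∑xᵢ = 31 over n = 10 pages.
Gamma is conjugate to the Poisson likelihood: posterior is Gamma(shape = 4.7+31 = 35.7, rate = 3+10 = 13).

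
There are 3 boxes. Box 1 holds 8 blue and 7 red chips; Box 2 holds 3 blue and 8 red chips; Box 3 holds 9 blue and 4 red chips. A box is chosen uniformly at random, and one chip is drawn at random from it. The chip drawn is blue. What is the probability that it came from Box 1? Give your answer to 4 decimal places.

Posterior probability ≈ 0.3559

P(blue|Box 1) = 0.5333; P(blue|Box 2) = 0.2727; P(blue|Box 3) = 0.6923.
Prior × likelihood for each source: 0.333333·0.5333=0.1778, 0.333333·0.2727=0.09091, 0.333333·0.6923=0.2308. Summing gives P(blue) = 0.49946.
P(Box 1 | blue) = 0.1778 / 0.49946 = 0.3559.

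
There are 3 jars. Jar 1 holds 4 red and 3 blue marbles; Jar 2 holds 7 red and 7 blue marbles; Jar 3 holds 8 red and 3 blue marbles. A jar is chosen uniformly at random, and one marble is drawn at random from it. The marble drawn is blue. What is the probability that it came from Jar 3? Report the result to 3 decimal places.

Posterior probability ≈ 0.227

P(blue|Jar 1) = 0.4286; P(blue|Jar 2) = 0.5; P(blue|Jar 3) = 0.2727.
Prior × likelihood for each source: 0.333333·0.4286=0.1429, 0.333333·0.5=0.1667, 0.333333·0.2727=0.09091. Summing gives P(blue) = 0.40043.
P(Jar 3 | blue) = 0.09091 / 0.40043 = 0.227.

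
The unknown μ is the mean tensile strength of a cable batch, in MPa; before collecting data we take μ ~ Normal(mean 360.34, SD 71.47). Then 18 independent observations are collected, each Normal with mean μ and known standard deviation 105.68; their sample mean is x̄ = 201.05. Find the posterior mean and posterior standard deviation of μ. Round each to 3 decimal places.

With known σ, the Normal prior is conjugate. Weight on the data is w = (n/σ²)/(n/σ² + 1/τ₀²) = 0.00161171/(0.00161171+0.00019577) = 0.89169.
Posterior mean = w·x̄ + (1−w)·μ₀ = 0.89169·201.05 + 0.10831·360.34 = 218.303. Posterior variance = 1/(0.00161171+0.00019577) = 553.256, so SD = 23.521.

Posterior mean ≈ 218.303; posterior SD ≈ 23.521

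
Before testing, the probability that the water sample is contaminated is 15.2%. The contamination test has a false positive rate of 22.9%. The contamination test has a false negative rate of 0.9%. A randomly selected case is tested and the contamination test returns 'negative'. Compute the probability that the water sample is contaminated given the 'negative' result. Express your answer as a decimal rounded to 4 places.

P(H | E) ≈ 0.0021

Write H for 'the water sample is contaminated'. Prior odds H:¬H = 0.152/0.848 = 0.17925. For the 'negative' outcome, the likelihood ratio is 0.009/0.771 = 0.011673.
Posterior odds = 0.17925 × 0.011673 = 0.0020924, so P(H|E) = 0.0020924/(1+0.0020924) = 0.0021.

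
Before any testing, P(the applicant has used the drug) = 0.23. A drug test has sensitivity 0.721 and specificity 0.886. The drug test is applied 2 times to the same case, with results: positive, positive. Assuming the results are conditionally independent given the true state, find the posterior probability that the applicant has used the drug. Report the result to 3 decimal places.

Posterior P(H) ≈ 0.923

With H the event that the applicant has used the drug, the joint likelihood of the observed sequence is P(data|H) = 0.721·0.721 = 0.51984 and P(data|¬H) = 0.114·0.114 = 0.012996.
Bayes: P(H|data) = 0.23·0.51984 / (0.23·0.51984 + 0.77·0.012996) = 0.11956/0.12957 = 0.9228.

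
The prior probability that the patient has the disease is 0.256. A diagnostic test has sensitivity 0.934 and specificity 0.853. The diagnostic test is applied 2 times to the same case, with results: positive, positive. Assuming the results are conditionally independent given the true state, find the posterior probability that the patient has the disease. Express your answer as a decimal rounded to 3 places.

Posterior P(H) ≈ 0.933

Let H be the event that the patient has the disease; start with P(H) = 0.256. P('positive'|H) = 0.934, P('positive'|¬H) = 0.147.
Update on result 1 ('positive'): P(H) ← 0.934·0.2560 / (0.934·0.2560 + 0.147·0.7440) = 0.23910/0.34847 = 0.6861.
Update on result 2 ('positive'): P(H) ← 0.934·0.6861 / (0.934·0.6861 + 0.147·0.3139) = 0.64086/0.68700 = 0.9328.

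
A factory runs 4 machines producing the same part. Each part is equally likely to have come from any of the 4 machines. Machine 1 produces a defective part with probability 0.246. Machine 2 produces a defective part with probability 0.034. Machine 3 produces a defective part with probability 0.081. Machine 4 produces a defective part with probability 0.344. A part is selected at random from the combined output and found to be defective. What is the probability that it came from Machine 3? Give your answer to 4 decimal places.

Posterior probability ≈ 0.1149

Tabulate prior·likelihood by source: [1] prior 0.25, lik 0.246, product 0.06150; [2] prior 0.25, lik 0.034, product 0.008500; [3] prior 0.25, lik 0.081, product 0.02025; [4] prior 0.25, lik 0.344, product 0.08600.
Normalizing constant = 0.17625; the posterior for Machine 3 is its product over the sum, 0.02025/0.17625 = 0.1149.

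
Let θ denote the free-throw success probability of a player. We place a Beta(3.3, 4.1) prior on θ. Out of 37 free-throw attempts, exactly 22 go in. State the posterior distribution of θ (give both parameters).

Observing 22 successes and 15 failures updates Beta(3.3, 4.1) by adding the success and failure counts to the two shape parameters: α = 3.3+22 = 25.3, β = 4.1+15 = 19.1.

Posterior: Beta(25.3, 19.1)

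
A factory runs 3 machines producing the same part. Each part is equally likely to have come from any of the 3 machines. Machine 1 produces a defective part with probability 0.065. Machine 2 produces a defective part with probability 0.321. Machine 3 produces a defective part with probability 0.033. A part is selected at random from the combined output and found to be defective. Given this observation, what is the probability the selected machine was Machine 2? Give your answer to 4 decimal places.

P(defective|M1) = 0.065; P(defective|M2) = 0.321; P(defective|M3) = 0.033.
Prior × likelihood for each source: 0.333333·0.065=0.02167, 0.333333·0.321=0.1070, 0.333333·0.033=0.01100. Summing gives P(defective) = 0.13967.
P(Machine 2 | defective) = 0.1070 / 0.13967 = 0.7661.

Posterior probability ≈ 0.7661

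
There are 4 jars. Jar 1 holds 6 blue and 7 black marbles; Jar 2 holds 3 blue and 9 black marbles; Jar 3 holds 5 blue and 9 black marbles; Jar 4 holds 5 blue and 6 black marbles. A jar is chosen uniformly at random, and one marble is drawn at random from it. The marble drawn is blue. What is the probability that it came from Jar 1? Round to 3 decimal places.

Posterior probability ≈ 0.303

Tabulate prior·likelihood by source: [1] prior 0.25, lik 0.4615, product 0.1154; [2] prior 0.25, lik 0.25, product 0.06250; [3] prior 0.25, lik 0.3571, product 0.08929; [4] prior 0.25, lik 0.4545, product 0.1136.
Normalizing constant = 0.38081; the posterior for Jar 1 is its product over the sum, 0.1154/0.38081 = 0.303.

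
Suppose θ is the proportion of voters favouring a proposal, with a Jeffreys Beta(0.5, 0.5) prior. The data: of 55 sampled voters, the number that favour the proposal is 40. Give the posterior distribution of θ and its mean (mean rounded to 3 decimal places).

The binomial likelihood is conjugate to the Beta prior: with 40 successes and 15 failures, the posterior is Beta(0.5+40, 0.5+15) = Beta(40.5, 15.5).
E[θ | data] = 40.5/(40.5+15.5) = 0.723.

Posterior: Beta(40.5, 15.5); mean ≈ 0.723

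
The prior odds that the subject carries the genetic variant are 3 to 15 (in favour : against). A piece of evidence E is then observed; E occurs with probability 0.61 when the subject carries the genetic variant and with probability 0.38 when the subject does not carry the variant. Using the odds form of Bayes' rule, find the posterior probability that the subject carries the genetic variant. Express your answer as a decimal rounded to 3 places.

Posterior probability ≈ 0.243

Prior odds = 3/15 = 0.20000. In log-odds, ln(0.20000) = -1.6094.
Add log likelihood ratio: ln(1.6053) = 0.47329.
Posterior log-odds = -1.1362, so posterior odds = exp(-1.1362) = 0.32105. Converting, P(H|E) = 0.32105/1.3211 = 0.243.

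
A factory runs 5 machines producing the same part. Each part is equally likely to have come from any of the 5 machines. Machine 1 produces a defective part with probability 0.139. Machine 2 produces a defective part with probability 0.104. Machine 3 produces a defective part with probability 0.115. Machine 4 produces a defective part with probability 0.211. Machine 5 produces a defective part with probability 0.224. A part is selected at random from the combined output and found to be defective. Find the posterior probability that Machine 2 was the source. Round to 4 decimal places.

Posterior probability ≈ 0.1311

P(defective|M1) = 0.139; P(defective|M2) = 0.104; P(defective|M3) = 0.115; P(defective|M4) = 0.211; P(defective|M5) = 0.224.
Prior × likelihood for each source: 0.2·0.139=0.02780, 0.2·0.104=0.02080, 0.2·0.115=0.02300, 0.2·0.211=0.04220, 0.2·0.224=0.04480. Summing gives P(defective) = 0.15860.
P(Machine 2 | defective) = 0.02080 / 0.15860 = 0.1311.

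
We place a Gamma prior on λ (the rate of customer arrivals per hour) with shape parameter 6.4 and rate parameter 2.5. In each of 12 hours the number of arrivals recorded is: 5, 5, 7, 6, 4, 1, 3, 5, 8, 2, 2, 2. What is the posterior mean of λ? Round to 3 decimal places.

Total count ∑xᵢ = 50 over n = 12 hours.
Gamma is conjugate to the Poisson likelihood: posterior is Gamma(shape = 6.4+50 = 56.4, rate = 2.5+12 = 14.5).
E[λ | data] = 56.4/14.5 = 3.890.

Posterior mean ≈ 3.890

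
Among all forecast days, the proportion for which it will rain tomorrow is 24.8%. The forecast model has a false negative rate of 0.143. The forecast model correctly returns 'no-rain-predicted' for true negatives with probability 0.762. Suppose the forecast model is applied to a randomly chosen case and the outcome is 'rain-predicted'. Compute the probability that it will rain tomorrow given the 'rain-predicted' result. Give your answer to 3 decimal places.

Let H be the event that it will rain tomorrow. P(H) = 0.248, so P(¬H) = 0.752. With E the 'rain-predicted' result, P(E|H) = 0.857 and P(E|¬H) = 0.238.
P(E) = 0.857·0.248 + 0.238·0.752 = 0.21254 + 0.17898 = 0.39151.
By Bayes' theorem, P(H|E) = 0.21254 / 0.39151 = 0.543.

P(H | E) ≈ 0.543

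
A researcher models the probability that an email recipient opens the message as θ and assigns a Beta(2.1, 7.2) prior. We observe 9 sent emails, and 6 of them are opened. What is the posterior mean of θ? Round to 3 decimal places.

Observing 6 successes and 3 failures updates Beta(2.1, 7.2) by adding the success and failure counts to the two shape parameters: α = 2.1+6 = 8.1, β = 7.2+3 = 10.2.
Posterior mean = α/(α+β) = 8.1/18.3 = 0.443.

Posterior mean ≈ 0.443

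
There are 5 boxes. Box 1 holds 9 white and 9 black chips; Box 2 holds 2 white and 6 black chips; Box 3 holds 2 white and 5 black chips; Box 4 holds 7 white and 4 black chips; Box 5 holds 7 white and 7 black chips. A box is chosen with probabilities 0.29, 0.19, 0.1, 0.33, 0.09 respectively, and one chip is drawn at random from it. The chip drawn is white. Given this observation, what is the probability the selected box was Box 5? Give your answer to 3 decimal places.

Tabulate prior·likelihood by source: [1] prior 0.29, lik 0.5, product 0.1450; [2] prior 0.19, lik 0.25, product 0.04750; [3] prior 0.1, lik 0.2857, product 0.02857; [4] prior 0.33, lik 0.6364, product 0.2100; [5] prior 0.09, lik 0.5, product 0.04500.
Normalizing constant = 0.47607; the posterior for Box 5 is its product over the sum, 0.04500/0.47607 = 0.095.

Posterior probability ≈ 0.095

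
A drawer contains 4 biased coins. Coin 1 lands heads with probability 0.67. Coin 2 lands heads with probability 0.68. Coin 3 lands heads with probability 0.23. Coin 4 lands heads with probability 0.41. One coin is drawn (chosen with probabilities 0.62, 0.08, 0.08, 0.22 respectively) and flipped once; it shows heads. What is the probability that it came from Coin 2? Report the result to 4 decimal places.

Tabulate prior·likelihood by source: [1] prior 0.62, lik 0.67, product 0.4154; [2] prior 0.08, lik 0.68, product 0.05440; [3] prior 0.08, lik 0.23, product 0.01840; [4] prior 0.22, lik 0.41, product 0.09020.
Normalizing constant = 0.57840; the posterior for Coin 2 is its product over the sum, 0.05440/0.57840 = 0.0941.

Posterior probability ≈ 0.0941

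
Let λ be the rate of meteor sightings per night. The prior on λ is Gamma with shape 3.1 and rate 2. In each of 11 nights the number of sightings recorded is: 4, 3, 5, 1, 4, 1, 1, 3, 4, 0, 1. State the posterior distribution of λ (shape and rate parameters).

Posterior: Gamma(shape=30.1, rate=13)

Total count ∑xᵢ = 27 over n = 11 nights.
Gamma is conjugate to the Poisson likelihood: posterior is Gamma(shape = 3.1+27 = 30.1, rate = 2+11 = 13).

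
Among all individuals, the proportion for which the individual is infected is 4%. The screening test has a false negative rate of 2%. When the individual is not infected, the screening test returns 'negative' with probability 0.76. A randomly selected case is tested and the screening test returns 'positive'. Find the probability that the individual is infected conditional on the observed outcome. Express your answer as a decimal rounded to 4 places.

Write H for 'the individual is infected'. Prior odds H:¬H = 0.04/0.96 = 0.041667. For the 'positive' outcome, the likelihood ratio is 0.98/0.24 = 4.0833.
Posterior odds = 0.041667 × 4.0833 = 0.17014, so P(H|E) = 0.17014/(1+0.17014) = 0.1454.

P(H | E) ≈ 0.1454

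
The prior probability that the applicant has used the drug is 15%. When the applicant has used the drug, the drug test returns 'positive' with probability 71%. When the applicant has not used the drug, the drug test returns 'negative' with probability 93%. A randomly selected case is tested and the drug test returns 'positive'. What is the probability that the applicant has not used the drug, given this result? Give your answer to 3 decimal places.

P(¬H | E) ≈ 0.358

Let H be the event that the applicant has used the drug. P(H) = 0.15, so P(¬H) = 0.85. With E the 'positive' result, P(E|H) = 0.71 and P(E|¬H) = 0.07.
P(E) = 0.71·0.15 + 0.07·0.85 = 0.10650 + 0.059500 = 0.16600.
By Bayes' theorem, P(H|E) = 0.10650 / 0.16600 = 0.642. Hence P(¬H|E) = 1 − 0.642 = 0.358.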